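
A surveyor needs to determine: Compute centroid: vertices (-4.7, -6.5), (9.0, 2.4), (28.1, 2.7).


Centroid = ((x_A+x_B+x_C)/3, (y_A+y_B+y_C)/3)
= (((-4.7)+9+28.1)/3, ((-6.5)+2.4+2.7)/3)
= (10.8, -0.4667)

(10.8, -0.4667)


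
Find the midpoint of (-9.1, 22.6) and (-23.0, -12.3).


M = (((-9.1)+(-23))/2, (22.6+(-12.3))/2)
= (-16.05, 5.15)

(-16.05, 5.15)


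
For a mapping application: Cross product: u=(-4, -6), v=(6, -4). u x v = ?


u x v = u_x*v_y - u_y*v_x = (-4)*(-4) - (-6)*6
= 16 - (-36) = 52

52


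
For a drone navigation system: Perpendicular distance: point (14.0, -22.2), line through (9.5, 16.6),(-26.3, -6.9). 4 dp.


|cross product| = 1494.79
|line direction| = sqrt(1833.89) = 42.8239
Distance = 1494.79/sqrt(1833.89) = 34.9055

34.9055


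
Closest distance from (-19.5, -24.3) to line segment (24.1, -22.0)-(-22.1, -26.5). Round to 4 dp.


Project P onto AB: t = 0.9397 (clamped to [0,1])
Closest point on segment: (-19.3122, -26.2285)
Distance: 1.9376

1.9376


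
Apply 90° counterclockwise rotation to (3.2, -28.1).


90° CCW: (x,y) -> (-y, x)
(3.2,-28.1) -> (28.1, 3.2)

(28.1, 3.2)


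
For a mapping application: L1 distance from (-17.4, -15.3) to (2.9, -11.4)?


|(-17.4)-2.9| + |(-15.3)-(-11.4)| = 20.3 + 3.9 = 24.2

24.2


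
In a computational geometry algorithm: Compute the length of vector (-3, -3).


|u| = sqrt((-3)^2 + (-3)^2) = sqrt(18) = 4.2426

4.2426


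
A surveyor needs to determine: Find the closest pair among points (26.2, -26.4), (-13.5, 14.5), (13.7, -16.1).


d(P0,P1) = 56.9991, d(P0,P2) = 16.1969, d(P1,P2) = 40.9414
Closest: P0 and P2

Closest pair: (26.2, -26.4) and (13.7, -16.1), distance = 16.1969


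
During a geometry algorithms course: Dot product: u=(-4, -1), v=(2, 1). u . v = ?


u . v = u_x*v_x + u_y*v_y = (-4)*2 + (-1)*1
= (-8) + (-1) = -9

-9


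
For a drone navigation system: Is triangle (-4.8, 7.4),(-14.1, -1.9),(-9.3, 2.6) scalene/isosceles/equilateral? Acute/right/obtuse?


Side lengths squared: AB^2=172.98, BC^2=43.29, CA^2=43.29
Sorted: [43.29, 43.29, 172.98]
By sides: Isosceles, By angles: Obtuse

Isosceles, Obtuse


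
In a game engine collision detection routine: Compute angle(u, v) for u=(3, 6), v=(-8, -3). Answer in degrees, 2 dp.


u.v = -42, |u| = sqrt(45) = 6.7082, |v| = sqrt(73) = 8.544
cos(theta) = u.v/(|u||v|) = -42/sqrt(3285) = -0.732793
theta = acos(-0.732793) = 137.12 degrees

137.12 degrees


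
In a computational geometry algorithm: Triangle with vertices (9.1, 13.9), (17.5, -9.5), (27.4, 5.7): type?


Side lengths squared: AB^2=618.12, BC^2=329.05, CA^2=402.13
Sorted: [329.05, 402.13, 618.12]
By sides: Scalene, By angles: Acute

Scalene, Acute


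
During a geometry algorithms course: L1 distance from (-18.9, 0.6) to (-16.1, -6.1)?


|(-18.9)-(-16.1)| + |0.6-(-6.1)| = 2.8 + 6.7 = 9.5

9.5


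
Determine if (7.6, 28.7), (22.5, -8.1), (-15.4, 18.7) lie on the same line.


Cross product: (22.5-7.6)*(18.7-28.7) - ((-8.1)-28.7)*((-15.4)-7.6)
= -995.4

No, not collinear


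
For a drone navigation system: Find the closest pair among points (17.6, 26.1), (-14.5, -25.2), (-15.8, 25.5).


d(P0,P1) = 60.5153, d(P0,P2) = 33.4054, d(P1,P2) = 50.7167
Closest: P0 and P2

Closest pair: (17.6, 26.1) and (-15.8, 25.5), distance = 33.4054


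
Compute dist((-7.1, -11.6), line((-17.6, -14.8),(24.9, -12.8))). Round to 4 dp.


|cross product| = 115
|line direction| = sqrt(1810.25) = 42.547
Distance = 115/sqrt(1810.25) = 2.7029

2.7029


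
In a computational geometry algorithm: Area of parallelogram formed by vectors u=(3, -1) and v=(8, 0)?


|u x v| = |3*0 - (-1)*8|
= |0 - (-8)| = 8

8


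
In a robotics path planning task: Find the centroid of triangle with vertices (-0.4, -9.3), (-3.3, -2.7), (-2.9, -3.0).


Centroid = ((x_A+x_B+x_C)/3, (y_A+y_B+y_C)/3)
= (((-0.4)+(-3.3)+(-2.9))/3, ((-9.3)+(-2.7)+(-3))/3)
= (-2.2, -5)

(-2.2, -5)


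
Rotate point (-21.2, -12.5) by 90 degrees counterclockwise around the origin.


90° CCW: (x,y) -> (-y, x)
(-21.2,-12.5) -> (12.5, -21.2)

(12.5, -21.2)


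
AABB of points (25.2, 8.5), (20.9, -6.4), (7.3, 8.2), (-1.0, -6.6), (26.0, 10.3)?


x range: [-1, 26]
y range: [-6.6, 10.3]
Bounding box: (-1,-6.6) to (26,10.3)

(-1,-6.6) to (26,10.3)


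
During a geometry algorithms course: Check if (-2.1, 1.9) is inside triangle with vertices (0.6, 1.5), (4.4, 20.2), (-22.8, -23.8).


Cross products: AB x AP = 52.01, BC x BP = 211.76, CA x CP = 77.67
All same sign? yes

Yes, inside


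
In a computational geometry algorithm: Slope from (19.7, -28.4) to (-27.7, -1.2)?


slope = (y2-y1)/(x2-x1) = ((-1.2)-(-28.4))/((-27.7)-19.7) = 27.2/(-47.4) = -0.5738

-0.5738


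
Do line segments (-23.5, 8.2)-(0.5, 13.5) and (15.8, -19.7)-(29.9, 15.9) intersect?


Cross products: d1=1792.47, d2=1012.8, d3=-877.89, d4=-98.22
d1*d2 < 0 and d3*d4 < 0? no

No, they don't intersect


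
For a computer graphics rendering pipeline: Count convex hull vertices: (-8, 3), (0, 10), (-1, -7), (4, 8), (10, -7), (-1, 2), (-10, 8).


Convex hull vertices (CCW): (-10, 8), (-8, 3), (-1, -7), (10, -7), (4, 8), (0, 10)
Count = 6

6


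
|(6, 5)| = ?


|u| = sqrt(6^2 + 5^2) = sqrt(61) = 7.8102

7.8102


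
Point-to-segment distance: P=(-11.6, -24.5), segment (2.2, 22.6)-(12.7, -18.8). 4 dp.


Project P onto AB: t = 0.9895 (clamped to [0,1])
Closest point on segment: (12.5897, -18.3649)
Distance: 24.9555

24.9555


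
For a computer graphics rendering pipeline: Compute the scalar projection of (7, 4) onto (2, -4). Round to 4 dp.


u.v = -2, |v| = sqrt(20) = 4.4721
Scalar projection = u.v / |v| = -2 / sqrt(20) = -0.4472

-0.4472


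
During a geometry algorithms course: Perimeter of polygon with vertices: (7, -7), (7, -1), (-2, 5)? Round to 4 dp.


Sides: (7, -7)->(7, -1): sqrt(36) = 6, (7, -1)->(-2, 5): sqrt(117) = 10.816654, (-2, 5)->(7, -7): sqrt(225) = 15
Sum = 31.816654
Perimeter = 31.8167

31.8167


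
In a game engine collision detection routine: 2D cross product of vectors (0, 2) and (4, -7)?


u x v = u_x*v_y - u_y*v_x = 0*(-7) - 2*4
= 0 - 8 = -8

-8


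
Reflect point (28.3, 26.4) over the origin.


Reflection over origin: (x,y) -> (-x,-y)
(28.3, 26.4) -> (-28.3, -26.4)

(-28.3, -26.4)


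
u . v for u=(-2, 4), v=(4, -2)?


u . v = u_x*v_x + u_y*v_y = (-2)*4 + 4*(-2)
= (-8) + (-8) = -16

-16


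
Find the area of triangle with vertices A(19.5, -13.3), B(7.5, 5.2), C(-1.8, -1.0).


Area = |x_A(y_B-y_C) + x_B(y_C-y_A) + x_C(y_A-y_B)|/2
= |120.9 + 92.25 + 33.3|/2
= 246.45/2 = 123.225

123.225


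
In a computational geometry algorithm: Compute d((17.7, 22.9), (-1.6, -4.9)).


dx=-19.3, dy=-27.8
d^2 = (-19.3)^2 + (-27.8)^2 = 1145.33
d = sqrt(1145.33) = 33.8427

33.8427


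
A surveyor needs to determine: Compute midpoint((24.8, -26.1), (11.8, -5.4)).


M = ((24.8+11.8)/2, ((-26.1)+(-5.4))/2)
= (18.3, -15.75)

(18.3, -15.75)


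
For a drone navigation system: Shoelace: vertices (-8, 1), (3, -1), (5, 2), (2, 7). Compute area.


Shoelace sum: ((-8)*(-1) - 3*1) + (3*2 - 5*(-1)) + (5*7 - 2*2) + (2*1 - (-8)*7)
= 105
Area = |105|/2 = 52.5

52.5


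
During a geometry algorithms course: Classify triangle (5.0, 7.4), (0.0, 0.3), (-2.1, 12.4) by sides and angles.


Side lengths squared: AB^2=75.41, BC^2=150.82, CA^2=75.41
Sorted: [75.41, 75.41, 150.82]
By sides: Isosceles, By angles: Right

Isosceles, Right


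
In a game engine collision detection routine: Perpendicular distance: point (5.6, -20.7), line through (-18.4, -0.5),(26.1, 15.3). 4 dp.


|cross product| = 1278.1
|line direction| = sqrt(2229.89) = 47.2217
Distance = 1278.1/sqrt(2229.89) = 27.0659

27.0659


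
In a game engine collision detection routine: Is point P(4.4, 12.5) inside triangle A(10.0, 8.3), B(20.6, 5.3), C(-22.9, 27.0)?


Cross products: AB x AP = 27.72, BC x BP = 38.34, CA x CP = 33.46
All same sign? yes

Yes, inside


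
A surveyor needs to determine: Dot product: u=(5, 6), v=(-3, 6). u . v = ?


u . v = u_x*v_x + u_y*v_y = 5*(-3) + 6*6
= (-15) + 36 = 21

21


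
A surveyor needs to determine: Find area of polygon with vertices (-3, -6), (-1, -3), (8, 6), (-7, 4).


Shoelace sum: ((-3)*(-3) - (-1)*(-6)) + ((-1)*6 - 8*(-3)) + (8*4 - (-7)*6) + ((-7)*(-6) - (-3)*4)
= 149
Area = |149|/2 = 74.5

74.5


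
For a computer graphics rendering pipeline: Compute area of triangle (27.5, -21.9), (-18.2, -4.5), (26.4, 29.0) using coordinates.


Area = |x_A(y_B-y_C) + x_B(y_C-y_A) + x_C(y_A-y_B)|/2
= |(-921.25) + (-926.38) + (-459.36)|/2
= 2306.99/2 = 1153.495

1153.495


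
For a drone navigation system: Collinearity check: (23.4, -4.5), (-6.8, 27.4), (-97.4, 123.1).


Cross product: ((-6.8)-23.4)*(123.1-(-4.5)) - (27.4-(-4.5))*((-97.4)-23.4)
= 0

Yes, collinear


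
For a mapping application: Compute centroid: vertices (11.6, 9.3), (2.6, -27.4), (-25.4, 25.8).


Centroid = ((x_A+x_B+x_C)/3, (y_A+y_B+y_C)/3)
= ((11.6+2.6+(-25.4))/3, (9.3+(-27.4)+25.8)/3)
= (-3.7333, 2.5667)

(-3.7333, 2.5667)


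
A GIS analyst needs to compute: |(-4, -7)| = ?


|u| = sqrt((-4)^2 + (-7)^2) = sqrt(65) = 8.0623

8.0623


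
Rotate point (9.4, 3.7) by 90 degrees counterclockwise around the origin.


90° CCW: (x,y) -> (-y, x)
(9.4,3.7) -> (-3.7, 9.4)

(-3.7, 9.4)


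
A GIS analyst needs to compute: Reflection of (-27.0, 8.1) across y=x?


Reflection over y=x: (x,y) -> (y,x)
(-27, 8.1) -> (8.1, -27)

(8.1, -27)


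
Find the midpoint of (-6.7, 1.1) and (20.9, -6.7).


M = (((-6.7)+20.9)/2, (1.1+(-6.7))/2)
= (7.1, -2.8)

(7.1, -2.8)


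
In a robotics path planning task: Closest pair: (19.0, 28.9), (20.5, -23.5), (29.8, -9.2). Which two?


d(P0,P1) = 52.4215, d(P0,P2) = 39.6011, d(P1,P2) = 17.0581
Closest: P1 and P2

Closest pair: (20.5, -23.5) and (29.8, -9.2), distance = 17.0581


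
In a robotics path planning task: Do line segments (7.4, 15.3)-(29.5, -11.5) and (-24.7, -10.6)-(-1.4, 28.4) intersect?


Cross products: d1=-648.43, d2=-2134.77, d3=-1432.67, d4=53.67
d1*d2 < 0 and d3*d4 < 0? no

No, they don't intersect


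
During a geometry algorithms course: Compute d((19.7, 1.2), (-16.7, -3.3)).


dx=-36.4, dy=-4.5
d^2 = (-36.4)^2 + (-4.5)^2 = 1345.21
d = sqrt(1345.21) = 36.6771

36.6771


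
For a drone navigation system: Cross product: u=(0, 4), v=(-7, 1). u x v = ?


u x v = u_x*v_y - u_y*v_x = 0*1 - 4*(-7)
= 0 - (-28) = 28

28


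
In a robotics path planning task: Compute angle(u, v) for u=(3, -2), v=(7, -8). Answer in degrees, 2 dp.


u.v = 37, |u| = sqrt(13) = 3.6056, |v| = sqrt(113) = 10.6301
cos(theta) = u.v/(|u||v|) = 37/sqrt(1469) = 0.965363
theta = acos(0.965363) = 15.12 degrees

15.12 degrees


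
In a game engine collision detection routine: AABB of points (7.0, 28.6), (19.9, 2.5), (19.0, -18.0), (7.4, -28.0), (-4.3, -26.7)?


x range: [-4.3, 19.9]
y range: [-28, 28.6]
Bounding box: (-4.3,-28) to (19.9,28.6)

(-4.3,-28) to (19.9,28.6)


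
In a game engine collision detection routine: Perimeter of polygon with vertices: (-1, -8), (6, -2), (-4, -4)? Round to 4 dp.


Sides: (-1, -8)->(6, -2): sqrt(85) = 9.219544, (6, -2)->(-4, -4): sqrt(104) = 10.198039, (-4, -4)->(-1, -8): sqrt(25) = 5
Sum = 24.417583
Perimeter = 24.4176

24.4176


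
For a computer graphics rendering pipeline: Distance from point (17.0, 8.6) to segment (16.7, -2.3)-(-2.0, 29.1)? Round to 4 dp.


Project P onto AB: t = 0.252 (clamped to [0,1])
Closest point on segment: (11.9867, 5.6144)
Distance: 5.835

5.835


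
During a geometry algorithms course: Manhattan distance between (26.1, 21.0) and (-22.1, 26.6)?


|26.1-(-22.1)| + |21-26.6| = 48.2 + 5.6 = 53.8

53.8


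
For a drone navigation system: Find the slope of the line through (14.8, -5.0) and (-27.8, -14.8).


slope = (y2-y1)/(x2-x1) = ((-14.8)-(-5))/((-27.8)-14.8) = (-9.8)/(-42.6) = 0.23

0.23


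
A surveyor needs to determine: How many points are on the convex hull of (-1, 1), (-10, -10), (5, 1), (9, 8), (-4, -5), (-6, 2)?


Convex hull vertices (CCW): (-10, -10), (5, 1), (9, 8), (-6, 2)
Count = 4

4


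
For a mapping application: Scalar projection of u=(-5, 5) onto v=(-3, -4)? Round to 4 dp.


u.v = -5, |v| = sqrt(25) = 5
Scalar projection = u.v / |v| = -5 / sqrt(25) = -1

-1


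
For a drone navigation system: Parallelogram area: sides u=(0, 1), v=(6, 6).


|u x v| = |0*6 - 1*6|
= |0 - 6| = 6

6


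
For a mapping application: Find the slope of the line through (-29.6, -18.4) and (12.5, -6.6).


slope = (y2-y1)/(x2-x1) = ((-6.6)-(-18.4))/(12.5-(-29.6)) = 11.8/42.1 = 0.2803

0.2803


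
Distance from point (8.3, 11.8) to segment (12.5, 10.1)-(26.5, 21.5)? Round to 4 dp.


Project P onto AB: t = 0 (clamped to [0,1])
Closest point on segment: (12.5, 10.1)
Distance: 4.531

4.531


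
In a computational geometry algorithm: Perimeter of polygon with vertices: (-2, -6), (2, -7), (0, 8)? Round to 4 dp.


Sides: (-2, -6)->(2, -7): sqrt(17) = 4.123106, (2, -7)->(0, 8): sqrt(229) = 15.132746, (0, 8)->(-2, -6): sqrt(200) = 14.142136
Sum = 33.397988
Perimeter = 33.398

33.398


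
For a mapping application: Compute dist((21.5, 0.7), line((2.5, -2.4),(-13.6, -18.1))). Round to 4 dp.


|cross product| = 248.39
|line direction| = sqrt(505.7) = 22.4878
Distance = 248.39/sqrt(505.7) = 11.0456

11.0456


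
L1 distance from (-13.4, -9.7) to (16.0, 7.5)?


|(-13.4)-16| + |(-9.7)-7.5| = 29.4 + 17.2 = 46.6

46.6


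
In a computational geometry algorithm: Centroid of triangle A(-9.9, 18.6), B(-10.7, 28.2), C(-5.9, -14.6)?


Centroid = ((x_A+x_B+x_C)/3, (y_A+y_B+y_C)/3)
= (((-9.9)+(-10.7)+(-5.9))/3, (18.6+28.2+(-14.6))/3)
= (-8.8333, 10.7333)

(-8.8333, 10.7333)


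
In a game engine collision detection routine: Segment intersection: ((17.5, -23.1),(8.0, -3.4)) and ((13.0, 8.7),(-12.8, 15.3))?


Cross products: d1=790.74, d2=345.18, d3=-213.45, d4=232.11
d1*d2 < 0 and d3*d4 < 0? no

No, they don't intersect


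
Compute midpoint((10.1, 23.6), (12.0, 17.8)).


M = ((10.1+12)/2, (23.6+17.8)/2)
= (11.05, 20.7)

(11.05, 20.7)


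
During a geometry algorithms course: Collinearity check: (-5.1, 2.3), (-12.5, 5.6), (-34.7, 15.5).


Cross product: ((-12.5)-(-5.1))*(15.5-2.3) - (5.6-2.3)*((-34.7)-(-5.1))
= 0

Yes, collinear


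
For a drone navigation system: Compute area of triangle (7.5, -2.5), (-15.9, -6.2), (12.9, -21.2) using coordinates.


Area = |x_A(y_B-y_C) + x_B(y_C-y_A) + x_C(y_A-y_B)|/2
= |112.5 + 297.33 + 47.73|/2
= 457.56/2 = 228.78

228.78


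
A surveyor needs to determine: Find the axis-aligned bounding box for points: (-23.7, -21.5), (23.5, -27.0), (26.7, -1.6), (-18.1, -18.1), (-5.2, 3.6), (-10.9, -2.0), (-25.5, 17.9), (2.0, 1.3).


x range: [-25.5, 26.7]
y range: [-27, 17.9]
Bounding box: (-25.5,-27) to (26.7,17.9)

(-25.5,-27) to (26.7,17.9)


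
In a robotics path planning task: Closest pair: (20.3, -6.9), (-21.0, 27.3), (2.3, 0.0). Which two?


d(P0,P1) = 53.6221, d(P0,P2) = 19.2772, d(P1,P2) = 35.8912
Closest: P0 and P2

Closest pair: (20.3, -6.9) and (2.3, 0.0), distance = 19.2772


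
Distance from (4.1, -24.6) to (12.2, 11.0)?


dx=8.1, dy=35.6
d^2 = 8.1^2 + 35.6^2 = 1332.97
d = sqrt(1332.97) = 36.5099

36.5099


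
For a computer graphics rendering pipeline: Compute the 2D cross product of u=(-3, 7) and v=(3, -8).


u x v = u_x*v_y - u_y*v_x = (-3)*(-8) - 7*3
= 24 - 21 = 3

3


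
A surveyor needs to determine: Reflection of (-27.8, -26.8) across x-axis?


Reflection over x-axis: (x,y) -> (x,-y)
(-27.8, -26.8) -> (-27.8, 26.8)

(-27.8, 26.8)


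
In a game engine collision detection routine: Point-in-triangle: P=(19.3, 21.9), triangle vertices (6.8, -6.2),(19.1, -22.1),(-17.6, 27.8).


Cross products: AB x AP = 544.38, BC x BP = -1624.78, CA x CP = 1110.64
All same sign? no

No, outside


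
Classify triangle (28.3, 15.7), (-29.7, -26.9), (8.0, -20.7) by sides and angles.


Side lengths squared: AB^2=5178.76, BC^2=1459.73, CA^2=1737.05
Sorted: [1459.73, 1737.05, 5178.76]
By sides: Scalene, By angles: Obtuse

Scalene, Obtuse


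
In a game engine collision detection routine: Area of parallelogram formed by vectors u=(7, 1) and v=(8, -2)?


|u x v| = |7*(-2) - 1*8|
= |(-14) - 8| = 22

22


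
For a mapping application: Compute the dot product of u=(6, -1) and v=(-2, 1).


u . v = u_x*v_x + u_y*v_y = 6*(-2) + (-1)*1
= (-12) + (-1) = -13

-13


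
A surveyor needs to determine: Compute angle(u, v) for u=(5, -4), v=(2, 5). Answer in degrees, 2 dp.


u.v = -10, |u| = sqrt(41) = 6.4031, |v| = sqrt(29) = 5.3852
cos(theta) = u.v/(|u||v|) = -10/sqrt(1189) = -0.290007
theta = acos(-0.290007) = 106.86 degrees

106.86 degrees


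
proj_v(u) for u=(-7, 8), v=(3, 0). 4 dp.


u.v = -21, |v| = sqrt(9) = 3
Scalar projection = u.v / |v| = -21 / sqrt(9) = -7

-7


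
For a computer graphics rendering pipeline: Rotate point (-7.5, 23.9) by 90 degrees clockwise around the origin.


90° CW: (x,y) -> (y, -x)
(-7.5,23.9) -> (23.9, 7.5)

(23.9, 7.5)


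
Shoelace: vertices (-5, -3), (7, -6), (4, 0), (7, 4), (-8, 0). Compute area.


Shoelace sum: ((-5)*(-6) - 7*(-3)) + (7*0 - 4*(-6)) + (4*4 - 7*0) + (7*0 - (-8)*4) + ((-8)*(-3) - (-5)*0)
= 147
Area = |147|/2 = 73.5

73.5


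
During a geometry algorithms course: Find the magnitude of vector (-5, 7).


|u| = sqrt((-5)^2 + 7^2) = sqrt(74) = 8.6023

8.6023


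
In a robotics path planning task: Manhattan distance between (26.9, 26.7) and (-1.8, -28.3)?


|26.9-(-1.8)| + |26.7-(-28.3)| = 28.7 + 55 = 83.7

83.7


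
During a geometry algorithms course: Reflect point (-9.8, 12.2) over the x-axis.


Reflection over x-axis: (x,y) -> (x,-y)
(-9.8, 12.2) -> (-9.8, -12.2)

(-9.8, -12.2)


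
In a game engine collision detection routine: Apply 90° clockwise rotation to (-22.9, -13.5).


90° CW: (x,y) -> (y, -x)
(-22.9,-13.5) -> (-13.5, 22.9)

(-13.5, 22.9)


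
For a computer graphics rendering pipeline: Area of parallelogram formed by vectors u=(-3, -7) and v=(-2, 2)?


|u x v| = |(-3)*2 - (-7)*(-2)|
= |(-6) - 14| = 20

20


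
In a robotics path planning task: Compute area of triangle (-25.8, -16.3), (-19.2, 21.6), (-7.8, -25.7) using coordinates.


Area = |x_A(y_B-y_C) + x_B(y_C-y_A) + x_C(y_A-y_B)|/2
= |(-1220.34) + 180.48 + 295.62|/2
= 744.24/2 = 372.12

372.12


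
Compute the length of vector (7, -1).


|u| = sqrt(7^2 + (-1)^2) = sqrt(50) = 7.0711

7.0711


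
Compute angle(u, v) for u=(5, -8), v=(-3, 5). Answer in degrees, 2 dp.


u.v = -55, |u| = sqrt(89) = 9.434, |v| = sqrt(34) = 5.831
cos(theta) = u.v/(|u||v|) = -55/sqrt(3026) = -0.999835
theta = acos(-0.999835) = 178.96 degrees

178.96 degrees


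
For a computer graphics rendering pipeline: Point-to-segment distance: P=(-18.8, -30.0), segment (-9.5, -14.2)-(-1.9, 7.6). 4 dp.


Project P onto AB: t = 0 (clamped to [0,1])
Closest point on segment: (-9.5, -14.2)
Distance: 18.3338

18.3338


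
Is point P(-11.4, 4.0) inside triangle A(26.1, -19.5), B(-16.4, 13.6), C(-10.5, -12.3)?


Cross products: AB x AP = 242.5, BC x BP = 72.86, CA x CP = 590.1
All same sign? yes

Yes, inside


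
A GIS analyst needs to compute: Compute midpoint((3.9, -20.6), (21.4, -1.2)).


M = ((3.9+21.4)/2, ((-20.6)+(-1.2))/2)
= (12.65, -10.9)

(12.65, -10.9)


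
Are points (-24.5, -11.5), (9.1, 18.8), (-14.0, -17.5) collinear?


Cross product: (9.1-(-24.5))*((-17.5)-(-11.5)) - (18.8-(-11.5))*((-14)-(-24.5))
= -519.75

No, not collinear


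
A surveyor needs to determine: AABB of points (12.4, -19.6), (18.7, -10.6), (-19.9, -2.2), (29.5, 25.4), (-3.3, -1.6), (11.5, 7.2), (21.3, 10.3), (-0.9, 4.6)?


x range: [-19.9, 29.5]
y range: [-19.6, 25.4]
Bounding box: (-19.9,-19.6) to (29.5,25.4)

(-19.9,-19.6) to (29.5,25.4)


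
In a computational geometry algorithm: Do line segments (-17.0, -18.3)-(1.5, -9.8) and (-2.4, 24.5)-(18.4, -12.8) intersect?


Cross products: d1=-1434.82, d2=-567.97, d3=667.7, d4=-199.15
d1*d2 < 0 and d3*d4 < 0? no

No, they don't intersect


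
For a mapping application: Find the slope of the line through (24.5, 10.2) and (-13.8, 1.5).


slope = (y2-y1)/(x2-x1) = (1.5-10.2)/((-13.8)-24.5) = (-8.7)/(-38.3) = 0.2272

0.2272


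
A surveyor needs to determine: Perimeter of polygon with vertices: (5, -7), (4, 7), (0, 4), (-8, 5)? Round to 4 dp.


Sides: (5, -7)->(4, 7): sqrt(197) = 14.035669, (4, 7)->(0, 4): sqrt(25) = 5, (0, 4)->(-8, 5): sqrt(65) = 8.062258, (-8, 5)->(5, -7): sqrt(313) = 17.691806
Sum = 44.789733
Perimeter = 44.7897

44.7897


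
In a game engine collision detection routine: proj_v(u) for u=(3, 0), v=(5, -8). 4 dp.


u.v = 15, |v| = sqrt(89) = 9.434
Scalar projection = u.v / |v| = 15 / sqrt(89) = 1.59

1.59


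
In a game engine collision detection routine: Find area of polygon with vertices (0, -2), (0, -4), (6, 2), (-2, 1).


Shoelace sum: (0*(-4) - 0*(-2)) + (0*2 - 6*(-4)) + (6*1 - (-2)*2) + ((-2)*(-2) - 0*1)
= 38
Area = |38|/2 = 19

19


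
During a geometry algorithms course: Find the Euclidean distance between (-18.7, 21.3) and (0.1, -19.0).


dx=18.8, dy=-40.3
d^2 = 18.8^2 + (-40.3)^2 = 1977.53
d = sqrt(1977.53) = 44.4694

44.4694


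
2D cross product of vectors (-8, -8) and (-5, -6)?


u x v = u_x*v_y - u_y*v_x = (-8)*(-6) - (-8)*(-5)
= 48 - 40 = 8

8


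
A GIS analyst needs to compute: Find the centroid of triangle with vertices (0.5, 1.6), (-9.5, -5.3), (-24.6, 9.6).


Centroid = ((x_A+x_B+x_C)/3, (y_A+y_B+y_C)/3)
= ((0.5+(-9.5)+(-24.6))/3, (1.6+(-5.3)+9.6)/3)
= (-11.2, 1.9667)

(-11.2, 1.9667)


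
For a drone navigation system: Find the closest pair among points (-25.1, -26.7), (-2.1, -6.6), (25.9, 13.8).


d(P0,P1) = 30.5452, d(P0,P2) = 65.1249, d(P1,P2) = 34.6433
Closest: P0 and P1

Closest pair: (-25.1, -26.7) and (-2.1, -6.6), distance = 30.5452


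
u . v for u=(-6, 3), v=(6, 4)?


u . v = u_x*v_x + u_y*v_y = (-6)*6 + 3*4
= (-36) + 12 = -24

-24


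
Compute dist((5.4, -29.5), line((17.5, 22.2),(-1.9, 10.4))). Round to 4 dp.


|cross product| = 860.2
|line direction| = sqrt(515.6) = 22.7068
Distance = 860.2/sqrt(515.6) = 37.8829

37.8829


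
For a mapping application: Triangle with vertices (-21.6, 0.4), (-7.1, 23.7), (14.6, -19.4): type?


Side lengths squared: AB^2=753.14, BC^2=2328.5, CA^2=1702.48
Sorted: [753.14, 1702.48, 2328.5]
By sides: Scalene, By angles: Acute

Scalene, Acute


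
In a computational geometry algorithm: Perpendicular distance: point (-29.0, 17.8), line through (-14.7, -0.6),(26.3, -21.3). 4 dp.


|cross product| = 458.39
|line direction| = sqrt(2109.49) = 45.9292
Distance = 458.39/sqrt(2109.49) = 9.9804

9.9804


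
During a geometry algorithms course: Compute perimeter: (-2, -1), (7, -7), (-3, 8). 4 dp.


Sides: (-2, -1)->(7, -7): sqrt(117) = 10.816654, (7, -7)->(-3, 8): sqrt(325) = 18.027756, (-3, 8)->(-2, -1): sqrt(82) = 9.055385
Sum = 37.899795
Perimeter = 37.8998

37.8998


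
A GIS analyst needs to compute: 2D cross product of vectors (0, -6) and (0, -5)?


u x v = u_x*v_y - u_y*v_x = 0*(-5) - (-6)*0
= 0 - 0 = 0

0


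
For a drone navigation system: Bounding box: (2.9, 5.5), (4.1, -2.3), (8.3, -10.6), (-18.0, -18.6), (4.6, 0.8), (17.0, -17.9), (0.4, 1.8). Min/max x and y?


x range: [-18, 17]
y range: [-18.6, 5.5]
Bounding box: (-18,-18.6) to (17,5.5)

(-18,-18.6) to (17,5.5)


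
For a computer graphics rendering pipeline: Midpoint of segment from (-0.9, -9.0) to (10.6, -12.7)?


M = (((-0.9)+10.6)/2, ((-9)+(-12.7))/2)
= (4.85, -10.85)

(4.85, -10.85)


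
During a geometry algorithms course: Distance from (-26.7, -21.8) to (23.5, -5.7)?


dx=50.2, dy=16.1
d^2 = 50.2^2 + 16.1^2 = 2779.25
d = sqrt(2779.25) = 52.7186

52.7186


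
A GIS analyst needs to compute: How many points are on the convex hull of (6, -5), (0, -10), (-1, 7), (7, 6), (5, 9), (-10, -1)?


Convex hull vertices (CCW): (-10, -1), (0, -10), (6, -5), (7, 6), (5, 9), (-1, 7)
Count = 6

6


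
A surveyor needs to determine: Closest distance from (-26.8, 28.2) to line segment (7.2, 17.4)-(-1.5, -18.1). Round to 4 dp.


Project P onto AB: t = 0 (clamped to [0,1])
Closest point on segment: (7.2, 17.4)
Distance: 35.6741

35.6741


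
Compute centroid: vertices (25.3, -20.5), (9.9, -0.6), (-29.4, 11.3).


Centroid = ((x_A+x_B+x_C)/3, (y_A+y_B+y_C)/3)
= ((25.3+9.9+(-29.4))/3, ((-20.5)+(-0.6)+11.3)/3)
= (1.9333, -3.2667)

(1.9333, -3.2667)


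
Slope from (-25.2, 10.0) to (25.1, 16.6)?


slope = (y2-y1)/(x2-x1) = (16.6-10)/(25.1-(-25.2)) = 6.6/50.3 = 0.1312

0.1312


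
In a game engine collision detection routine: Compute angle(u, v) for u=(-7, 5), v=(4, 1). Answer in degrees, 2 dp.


u.v = -23, |u| = sqrt(74) = 8.6023, |v| = sqrt(17) = 4.1231
cos(theta) = u.v/(|u||v|) = -23/sqrt(1258) = -0.648466
theta = acos(-0.648466) = 130.43 degrees

130.43 degrees


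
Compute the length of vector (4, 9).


|u| = sqrt(4^2 + 9^2) = sqrt(97) = 9.8489

9.8489


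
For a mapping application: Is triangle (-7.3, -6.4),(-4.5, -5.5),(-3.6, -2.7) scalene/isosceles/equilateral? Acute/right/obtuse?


Side lengths squared: AB^2=8.65, BC^2=8.65, CA^2=27.38
Sorted: [8.65, 8.65, 27.38]
By sides: Isosceles, By angles: Obtuse

Isosceles, Obtuse


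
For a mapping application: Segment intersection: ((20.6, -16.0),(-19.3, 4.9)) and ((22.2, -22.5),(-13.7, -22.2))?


Cross products: d1=-232.87, d2=-971.21, d3=225.91, d4=964.25
d1*d2 < 0 and d3*d4 < 0? no

No, they don't intersect


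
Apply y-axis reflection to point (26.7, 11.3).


Reflection over y-axis: (x,y) -> (-x,y)
(26.7, 11.3) -> (-26.7, 11.3)

(-26.7, 11.3)


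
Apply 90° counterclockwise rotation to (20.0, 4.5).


90° CCW: (x,y) -> (-y, x)
(20,4.5) -> (-4.5, 20)

(-4.5, 20)


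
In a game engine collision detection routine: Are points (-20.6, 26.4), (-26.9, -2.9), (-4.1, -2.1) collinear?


Cross product: ((-26.9)-(-20.6))*((-2.1)-26.4) - ((-2.9)-26.4)*((-4.1)-(-20.6))
= 663

No, not collinear


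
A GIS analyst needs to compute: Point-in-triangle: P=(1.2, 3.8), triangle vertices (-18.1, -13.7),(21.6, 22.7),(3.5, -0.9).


Cross products: AB x AP = -7.77, BC x BP = -139.35, CA x CP = -130.96
All same sign? yes

Yes, inside


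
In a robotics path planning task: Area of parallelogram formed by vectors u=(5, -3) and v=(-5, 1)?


|u x v| = |5*1 - (-3)*(-5)|
= |5 - 15| = 10

10


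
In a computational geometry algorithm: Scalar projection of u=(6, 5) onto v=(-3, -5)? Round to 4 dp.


u.v = -43, |v| = sqrt(34) = 5.831
Scalar projection = u.v / |v| = -43 / sqrt(34) = -7.3744

-7.3744


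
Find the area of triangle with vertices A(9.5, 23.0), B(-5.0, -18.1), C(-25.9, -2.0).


Area = |x_A(y_B-y_C) + x_B(y_C-y_A) + x_C(y_A-y_B)|/2
= |(-152.95) + 125 + (-1064.49)|/2
= 1092.44/2 = 546.22

546.22


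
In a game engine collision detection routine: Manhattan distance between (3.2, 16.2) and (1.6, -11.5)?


|3.2-1.6| + |16.2-(-11.5)| = 1.6 + 27.7 = 29.3

29.3


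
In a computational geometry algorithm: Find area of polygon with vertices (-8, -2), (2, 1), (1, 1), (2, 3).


Shoelace sum: ((-8)*1 - 2*(-2)) + (2*1 - 1*1) + (1*3 - 2*1) + (2*(-2) - (-8)*3)
= 18
Area = |18|/2 = 9

9


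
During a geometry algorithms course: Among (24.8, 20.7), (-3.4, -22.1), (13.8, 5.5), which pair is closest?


d(P0,P1) = 51.255, d(P0,P2) = 18.7627, d(P1,P2) = 32.5208
Closest: P0 and P2

Closest pair: (24.8, 20.7) and (13.8, 5.5), distance = 18.7627


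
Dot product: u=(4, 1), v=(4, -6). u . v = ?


u . v = u_x*v_x + u_y*v_y = 4*4 + 1*(-6)
= 16 + (-6) = 10

10


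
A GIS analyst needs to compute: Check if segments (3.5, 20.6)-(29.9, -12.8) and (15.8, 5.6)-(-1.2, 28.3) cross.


Cross products: d1=24.21, d2=-7.27, d3=14.82, d4=46.3
d1*d2 < 0 and d3*d4 < 0? no

No, they don't intersect


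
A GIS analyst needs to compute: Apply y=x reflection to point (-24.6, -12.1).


Reflection over y=x: (x,y) -> (y,x)
(-24.6, -12.1) -> (-12.1, -24.6)

(-12.1, -24.6)


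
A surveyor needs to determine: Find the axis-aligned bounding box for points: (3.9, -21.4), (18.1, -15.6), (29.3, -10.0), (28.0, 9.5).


x range: [3.9, 29.3]
y range: [-21.4, 9.5]
Bounding box: (3.9,-21.4) to (29.3,9.5)

(3.9,-21.4) to (29.3,9.5)


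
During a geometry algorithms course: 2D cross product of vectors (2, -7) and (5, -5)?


u x v = u_x*v_y - u_y*v_x = 2*(-5) - (-7)*5
= (-10) - (-35) = 25

25


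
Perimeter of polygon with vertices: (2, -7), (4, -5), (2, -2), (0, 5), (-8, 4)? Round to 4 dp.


Sides: (2, -7)->(4, -5): sqrt(8) = 2.828427, (4, -5)->(2, -2): sqrt(13) = 3.605551, (2, -2)->(0, 5): sqrt(53) = 7.28011, (0, 5)->(-8, 4): sqrt(65) = 8.062258, (-8, 4)->(2, -7): sqrt(221) = 14.866069
Sum = 36.642415
Perimeter = 36.6424

36.6424


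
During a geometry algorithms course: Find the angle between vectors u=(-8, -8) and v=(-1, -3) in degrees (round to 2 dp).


u.v = 32, |u| = sqrt(128) = 11.3137, |v| = sqrt(10) = 3.1623
cos(theta) = u.v/(|u||v|) = 32/sqrt(1280) = 0.894427
theta = acos(0.894427) = 26.57 degrees

26.57 degrees


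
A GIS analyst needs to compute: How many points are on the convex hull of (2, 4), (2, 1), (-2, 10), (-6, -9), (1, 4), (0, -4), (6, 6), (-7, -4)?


Convex hull vertices (CCW): (-7, -4), (-6, -9), (0, -4), (6, 6), (-2, 10)
Count = 5

5


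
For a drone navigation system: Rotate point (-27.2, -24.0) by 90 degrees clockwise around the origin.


90° CW: (x,y) -> (y, -x)
(-27.2,-24) -> (-24, 27.2)

(-24, 27.2)


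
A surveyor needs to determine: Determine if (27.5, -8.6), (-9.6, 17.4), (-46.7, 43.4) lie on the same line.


Cross product: ((-9.6)-27.5)*(43.4-(-8.6)) - (17.4-(-8.6))*((-46.7)-27.5)
= 0

Yes, collinear


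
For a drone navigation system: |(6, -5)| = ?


|u| = sqrt(6^2 + (-5)^2) = sqrt(61) = 7.8102

7.8102


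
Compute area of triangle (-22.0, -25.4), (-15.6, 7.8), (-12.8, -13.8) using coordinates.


Area = |x_A(y_B-y_C) + x_B(y_C-y_A) + x_C(y_A-y_B)|/2
= |(-475.2) + (-180.96) + 424.96|/2
= 231.2/2 = 115.6

115.6


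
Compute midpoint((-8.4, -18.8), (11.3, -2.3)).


M = (((-8.4)+11.3)/2, ((-18.8)+(-2.3))/2)
= (1.45, -10.55)

(1.45, -10.55)


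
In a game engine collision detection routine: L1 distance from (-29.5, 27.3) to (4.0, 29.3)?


|(-29.5)-4| + |27.3-29.3| = 33.5 + 2 = 35.5

35.5


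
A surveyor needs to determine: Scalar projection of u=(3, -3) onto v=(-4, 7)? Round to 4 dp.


u.v = -33, |v| = sqrt(65) = 8.0623
Scalar projection = u.v / |v| = -33 / sqrt(65) = -4.0931

-4.0931


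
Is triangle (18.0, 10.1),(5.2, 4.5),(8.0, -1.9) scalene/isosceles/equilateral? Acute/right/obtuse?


Side lengths squared: AB^2=195.2, BC^2=48.8, CA^2=244
Sorted: [48.8, 195.2, 244]
By sides: Scalene, By angles: Right

Scalene, Right


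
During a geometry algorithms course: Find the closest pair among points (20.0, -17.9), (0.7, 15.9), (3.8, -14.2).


d(P0,P1) = 38.9221, d(P0,P2) = 16.6172, d(P1,P2) = 30.2592
Closest: P0 and P2

Closest pair: (20.0, -17.9) and (3.8, -14.2), distance = 16.6172


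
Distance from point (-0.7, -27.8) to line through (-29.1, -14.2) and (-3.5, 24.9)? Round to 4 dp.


|cross product| = 1458.6
|line direction| = sqrt(2184.17) = 46.7351
Distance = 1458.6/sqrt(2184.17) = 31.2099

31.2099


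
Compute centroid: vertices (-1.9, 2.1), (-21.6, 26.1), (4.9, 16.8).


Centroid = ((x_A+x_B+x_C)/3, (y_A+y_B+y_C)/3)
= (((-1.9)+(-21.6)+4.9)/3, (2.1+26.1+16.8)/3)
= (-6.2, 15)

(-6.2, 15)


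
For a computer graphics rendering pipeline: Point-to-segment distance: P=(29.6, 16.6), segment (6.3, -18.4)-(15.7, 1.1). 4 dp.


Project P onto AB: t = 1 (clamped to [0,1])
Closest point on segment: (15.7, 1.1)
Distance: 20.8197

20.8197


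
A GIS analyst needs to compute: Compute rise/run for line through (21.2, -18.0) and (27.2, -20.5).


slope = (y2-y1)/(x2-x1) = ((-20.5)-(-18))/(27.2-21.2) = (-2.5)/6 = -0.4167

-0.4167


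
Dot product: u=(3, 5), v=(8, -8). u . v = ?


u . v = u_x*v_x + u_y*v_y = 3*8 + 5*(-8)
= 24 + (-40) = -16

-16


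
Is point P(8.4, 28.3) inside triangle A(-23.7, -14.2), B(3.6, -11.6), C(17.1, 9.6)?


Cross products: AB x AP = 1076.79, BC x BP = 436.89, CA x CP = -970.02
All same sign? no

No, outside


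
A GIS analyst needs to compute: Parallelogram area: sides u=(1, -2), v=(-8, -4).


|u x v| = |1*(-4) - (-2)*(-8)|
= |(-4) - 16| = 20

20


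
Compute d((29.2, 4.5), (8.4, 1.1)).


dx=-20.8, dy=-3.4
d^2 = (-20.8)^2 + (-3.4)^2 = 444.2
d = sqrt(444.2) = 21.0761

21.0761


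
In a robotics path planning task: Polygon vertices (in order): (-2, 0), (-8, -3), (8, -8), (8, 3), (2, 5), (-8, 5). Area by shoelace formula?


Shoelace sum: ((-2)*(-3) - (-8)*0) + ((-8)*(-8) - 8*(-3)) + (8*3 - 8*(-8)) + (8*5 - 2*3) + (2*5 - (-8)*5) + ((-8)*0 - (-2)*5)
= 276
Area = |276|/2 = 138

138


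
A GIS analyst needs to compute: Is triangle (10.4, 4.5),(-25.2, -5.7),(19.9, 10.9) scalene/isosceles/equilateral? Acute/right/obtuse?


Side lengths squared: AB^2=1371.4, BC^2=2309.57, CA^2=131.21
Sorted: [131.21, 1371.4, 2309.57]
By sides: Scalene, By angles: Obtuse

Scalene, Obtuse


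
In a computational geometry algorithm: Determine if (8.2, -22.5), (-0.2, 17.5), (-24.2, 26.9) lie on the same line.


Cross product: ((-0.2)-8.2)*(26.9-(-22.5)) - (17.5-(-22.5))*((-24.2)-8.2)
= 881.04

No, not collinear


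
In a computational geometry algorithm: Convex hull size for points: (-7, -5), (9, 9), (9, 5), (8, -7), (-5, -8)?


Convex hull vertices (CCW): (-7, -5), (-5, -8), (8, -7), (9, 5), (9, 9)
Count = 5

5


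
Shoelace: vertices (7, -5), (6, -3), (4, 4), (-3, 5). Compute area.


Shoelace sum: (7*(-3) - 6*(-5)) + (6*4 - 4*(-3)) + (4*5 - (-3)*4) + ((-3)*(-5) - 7*5)
= 57
Area = |57|/2 = 28.5

28.5


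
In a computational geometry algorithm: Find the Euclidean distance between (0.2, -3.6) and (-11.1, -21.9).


dx=-11.3, dy=-18.3
d^2 = (-11.3)^2 + (-18.3)^2 = 462.58
d = sqrt(462.58) = 21.5077

21.5077


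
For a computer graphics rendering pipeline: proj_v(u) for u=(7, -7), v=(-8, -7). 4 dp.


u.v = -7, |v| = sqrt(113) = 10.6301
Scalar projection = u.v / |v| = -7 / sqrt(113) = -0.6585

-0.6585


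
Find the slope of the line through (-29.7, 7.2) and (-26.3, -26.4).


slope = (y2-y1)/(x2-x1) = ((-26.4)-7.2)/((-26.3)-(-29.7)) = (-33.6)/3.4 = -9.8824

-9.8824


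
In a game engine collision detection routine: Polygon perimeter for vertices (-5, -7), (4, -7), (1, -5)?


Sides: (-5, -7)->(4, -7): sqrt(81) = 9, (4, -7)->(1, -5): sqrt(13) = 3.605551, (1, -5)->(-5, -7): sqrt(40) = 6.324555
Sum = 18.930106
Perimeter = 18.9301

18.9301


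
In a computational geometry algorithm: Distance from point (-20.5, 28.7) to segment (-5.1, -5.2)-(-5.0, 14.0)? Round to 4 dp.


Project P onto AB: t = 1 (clamped to [0,1])
Closest point on segment: (-5, 14)
Distance: 21.3621

21.3621


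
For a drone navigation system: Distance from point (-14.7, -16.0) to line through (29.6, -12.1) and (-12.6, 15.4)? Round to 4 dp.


|cross product| = 1382.83
|line direction| = sqrt(2537.09) = 50.3695
Distance = 1382.83/sqrt(2537.09) = 27.4537

27.4537


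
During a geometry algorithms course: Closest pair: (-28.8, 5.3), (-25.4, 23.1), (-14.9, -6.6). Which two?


d(P0,P1) = 18.1218, d(P0,P2) = 18.2981, d(P1,P2) = 31.5014
Closest: P0 and P1

Closest pair: (-28.8, 5.3) and (-25.4, 23.1), distance = 18.1218


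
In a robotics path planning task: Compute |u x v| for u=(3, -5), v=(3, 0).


|u x v| = |3*0 - (-5)*3|
= |0 - (-15)| = 15

15


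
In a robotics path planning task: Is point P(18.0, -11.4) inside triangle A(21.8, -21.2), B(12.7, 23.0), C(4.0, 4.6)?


Cross products: AB x AP = 78.78, BC x BP = 396.8, CA x CP = 76.4
All same sign? yes

Yes, inside


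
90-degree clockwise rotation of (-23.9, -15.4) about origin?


90° CW: (x,y) -> (y, -x)
(-23.9,-15.4) -> (-15.4, 23.9)

(-15.4, 23.9)


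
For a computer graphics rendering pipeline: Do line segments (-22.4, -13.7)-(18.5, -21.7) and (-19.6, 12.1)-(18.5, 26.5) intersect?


Cross products: d1=-942.66, d2=-1836.42, d3=1077.62, d4=1971.38
d1*d2 < 0 and d3*d4 < 0? no

No, they don't intersect


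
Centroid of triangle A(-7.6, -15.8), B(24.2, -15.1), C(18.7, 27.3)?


Centroid = ((x_A+x_B+x_C)/3, (y_A+y_B+y_C)/3)
= (((-7.6)+24.2+18.7)/3, ((-15.8)+(-15.1)+27.3)/3)
= (11.7667, -1.2)

(11.7667, -1.2)


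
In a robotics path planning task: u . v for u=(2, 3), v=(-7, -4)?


u . v = u_x*v_x + u_y*v_y = 2*(-7) + 3*(-4)
= (-14) + (-12) = -26

-26


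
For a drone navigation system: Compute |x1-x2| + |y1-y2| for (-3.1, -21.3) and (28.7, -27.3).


|(-3.1)-28.7| + |(-21.3)-(-27.3)| = 31.8 + 6 = 37.8

37.8


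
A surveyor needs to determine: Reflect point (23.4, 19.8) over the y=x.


Reflection over y=x: (x,y) -> (y,x)
(23.4, 19.8) -> (19.8, 23.4)

(19.8, 23.4)


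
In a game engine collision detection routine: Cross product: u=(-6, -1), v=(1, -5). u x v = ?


u x v = u_x*v_y - u_y*v_x = (-6)*(-5) - (-1)*1
= 30 - (-1) = 31

31


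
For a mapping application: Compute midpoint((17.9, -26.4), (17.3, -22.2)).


M = ((17.9+17.3)/2, ((-26.4)+(-22.2))/2)
= (17.6, -24.3)

(17.6, -24.3)


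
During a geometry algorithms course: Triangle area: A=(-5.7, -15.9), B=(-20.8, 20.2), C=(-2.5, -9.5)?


Area = |x_A(y_B-y_C) + x_B(y_C-y_A) + x_C(y_A-y_B)|/2
= |(-169.29) + (-133.12) + 90.25|/2
= 212.16/2 = 106.08

106.08


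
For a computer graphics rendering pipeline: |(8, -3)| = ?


|u| = sqrt(8^2 + (-3)^2) = sqrt(73) = 8.544

8.544


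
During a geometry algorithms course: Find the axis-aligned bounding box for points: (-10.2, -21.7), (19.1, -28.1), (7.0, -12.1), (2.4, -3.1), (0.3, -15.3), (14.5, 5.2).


x range: [-10.2, 19.1]
y range: [-28.1, 5.2]
Bounding box: (-10.2,-28.1) to (19.1,5.2)

(-10.2,-28.1) to (19.1,5.2)


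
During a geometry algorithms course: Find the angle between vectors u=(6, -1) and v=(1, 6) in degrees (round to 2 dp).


u.v = 0, |u| = sqrt(37) = 6.0828, |v| = sqrt(37) = 6.0828
cos(theta) = u.v/(|u||v|) = 0/sqrt(1369) = 0
theta = acos(0) = 90 degrees

90 degrees


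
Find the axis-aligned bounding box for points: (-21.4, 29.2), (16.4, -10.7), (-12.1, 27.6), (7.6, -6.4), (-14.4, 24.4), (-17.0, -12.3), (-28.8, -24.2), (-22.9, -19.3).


x range: [-28.8, 16.4]
y range: [-24.2, 29.2]
Bounding box: (-28.8,-24.2) to (16.4,29.2)

(-28.8,-24.2) to (16.4,29.2)


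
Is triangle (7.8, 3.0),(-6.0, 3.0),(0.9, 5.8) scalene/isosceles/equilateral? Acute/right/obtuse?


Side lengths squared: AB^2=190.44, BC^2=55.45, CA^2=55.45
Sorted: [55.45, 55.45, 190.44]
By sides: Isosceles, By angles: Obtuse

Isosceles, Obtuse


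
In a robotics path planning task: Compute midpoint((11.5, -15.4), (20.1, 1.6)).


M = ((11.5+20.1)/2, ((-15.4)+1.6)/2)
= (15.8, -6.9)

(15.8, -6.9)


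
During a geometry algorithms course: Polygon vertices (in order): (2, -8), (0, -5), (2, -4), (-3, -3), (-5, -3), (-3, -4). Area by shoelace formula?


Shoelace sum: (2*(-5) - 0*(-8)) + (0*(-4) - 2*(-5)) + (2*(-3) - (-3)*(-4)) + ((-3)*(-3) - (-5)*(-3)) + ((-5)*(-4) - (-3)*(-3)) + ((-3)*(-8) - 2*(-4))
= 19
Area = |19|/2 = 9.5

9.5


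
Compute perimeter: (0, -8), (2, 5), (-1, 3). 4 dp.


Sides: (0, -8)->(2, 5): sqrt(173) = 13.152946, (2, 5)->(-1, 3): sqrt(13) = 3.605551, (-1, 3)->(0, -8): sqrt(122) = 11.045361
Sum = 27.803858
Perimeter = 27.8039

27.8039
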